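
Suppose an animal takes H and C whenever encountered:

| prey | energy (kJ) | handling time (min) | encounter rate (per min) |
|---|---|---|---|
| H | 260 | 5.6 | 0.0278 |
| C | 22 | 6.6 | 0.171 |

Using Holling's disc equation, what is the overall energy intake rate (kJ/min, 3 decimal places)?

4.811 kJ/min

R = (0.0278×260 + 0.171×22) / (1 + 0.0278×5.6 + 0.171×6.6) = 10.99/2.284 = 4.811 kJ/min.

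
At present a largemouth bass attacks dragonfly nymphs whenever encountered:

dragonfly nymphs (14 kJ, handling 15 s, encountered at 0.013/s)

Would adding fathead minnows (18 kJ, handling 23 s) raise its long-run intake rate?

On dragonfly nymphs alone, R = ΣλE/(1+Σλh) = 0.182/1.195 = 0.1523 kJ/s.
Profitability of fathead minnows: 18/23 = 0.7826 kJ/s.
Since 0.7826 > R, including fathead minnows increases the long-run rate.

Yes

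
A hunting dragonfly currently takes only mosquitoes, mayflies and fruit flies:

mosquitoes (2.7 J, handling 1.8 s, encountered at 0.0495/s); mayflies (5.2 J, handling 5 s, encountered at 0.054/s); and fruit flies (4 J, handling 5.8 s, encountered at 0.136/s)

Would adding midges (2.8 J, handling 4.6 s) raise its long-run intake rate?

On mosquitoes, mayflies and fruit flies alone, R = ΣλE/(1+Σλh) = 0.9585/2.148 = 0.4462 J/s.
Profitability of midges: 2.8/4.6 = 0.6087 J/s.
0.6087 > 0.4462, so adding midges raises the average — include it.

Yes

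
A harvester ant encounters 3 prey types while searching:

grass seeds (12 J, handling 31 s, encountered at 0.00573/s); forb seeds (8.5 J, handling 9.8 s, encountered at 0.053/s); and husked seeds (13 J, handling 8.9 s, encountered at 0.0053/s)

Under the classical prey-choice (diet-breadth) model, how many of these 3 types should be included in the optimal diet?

Rank by E/h (J/s): husked seeds 1.46, forb seeds 0.867, grass seeds 0.387. Include each in turn until the next type's E/h falls below the running intake rate.
Rate on top 1: 0.0658. forb seeds: 0.867 > 0.0658 → include.
Rate on top 2: 0.3316. grass seeds: 0.387 > 0.3316 → include.
Optimal diet: husked seeds, forb seeds, grass seeds — 3 of 3 types.

3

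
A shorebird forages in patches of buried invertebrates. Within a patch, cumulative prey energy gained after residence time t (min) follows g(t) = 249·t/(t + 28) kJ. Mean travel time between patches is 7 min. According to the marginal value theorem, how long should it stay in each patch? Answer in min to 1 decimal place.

14.0 min

Maximise g(t)/(T+t): set derivative to zero → g'(t)(T+t) = g(t).
g'(t) = 249·28/(t + 28)². Setting 249·28/(t+28)² = 249t/[(t+28)(7+t)] gives 28(7+t) = t(t+28), so t² = 28×7 = 196.
t* = √196 = 14 min.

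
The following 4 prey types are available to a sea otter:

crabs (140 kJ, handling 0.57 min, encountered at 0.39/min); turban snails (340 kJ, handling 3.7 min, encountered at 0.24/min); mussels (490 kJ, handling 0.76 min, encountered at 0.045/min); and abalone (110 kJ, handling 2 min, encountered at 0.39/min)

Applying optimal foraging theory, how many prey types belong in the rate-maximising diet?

3

E/h in descending order: mussels 645, crabs 246, turban snails 91.9, abalone 55 kJ/min. The optimal diet is the largest prefix of this list for which every included type satisfies E_i/h_i > R on the types above it.
Rate on top 1: 21.32. crabs: 246 > 21.32 → include.
Rate on top 2: 61. turban snails: 91.9 > 61 → include.
Rate on top 3: 73.79. abalone: 55 < 73.79 → exclude; stop.
Optimal diet: mussels, crabs, turban snails — 3 of 4 types.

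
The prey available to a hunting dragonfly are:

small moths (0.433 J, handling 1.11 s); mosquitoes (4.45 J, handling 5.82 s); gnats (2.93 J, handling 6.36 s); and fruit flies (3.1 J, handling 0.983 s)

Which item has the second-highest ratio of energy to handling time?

Profitability E/h (J/s): small moths = 0.433/1.11 = 0.39, mosquitoes = 4.45/5.82 = 0.765, gnats = 2.93/6.36 = 0.461, fruit flies = 3.1/0.983 = 3.15.
Ranked: fruit flies > mosquitoes > gnats > small moths.

mosquitoes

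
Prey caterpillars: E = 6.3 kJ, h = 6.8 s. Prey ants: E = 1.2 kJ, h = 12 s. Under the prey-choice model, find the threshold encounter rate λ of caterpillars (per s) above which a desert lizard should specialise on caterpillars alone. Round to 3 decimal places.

0.018 per s

Drop ants once their profitability E₂/h₂ falls below the rate achievable on caterpillars alone: E₂/h₂ = λE₁/(1 + λh₁).
Solve for λ: λE₁h₂ = E₂(1 + λh₁) → λ(E₁h₂ − E₂h₁) = E₂ → λ = E₂/(E₁h₂ − E₂h₁).
λ = 1.2/(6.3×12 − 1.2×6.8) = 1.2/67.44 = 0.01779 per s.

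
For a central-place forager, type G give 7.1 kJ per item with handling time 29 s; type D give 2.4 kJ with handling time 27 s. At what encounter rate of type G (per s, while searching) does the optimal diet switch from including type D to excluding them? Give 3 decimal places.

Drop type D once their profitability E₂/h₂ falls below the rate achievable on type G alone: E₂/h₂ = λE₁/(1 + λh₁).
Solve for λ: λE₁h₂ = E₂(1 + λh₁) → λ(E₁h₂ − E₂h₁) = E₂ → λ = E₂/(E₁h₂ − E₂h₁).
λ = 2.4/(7.1×27 − 2.4×29) = 2.4/122.1 = 0.01966 per s.

0.020 per s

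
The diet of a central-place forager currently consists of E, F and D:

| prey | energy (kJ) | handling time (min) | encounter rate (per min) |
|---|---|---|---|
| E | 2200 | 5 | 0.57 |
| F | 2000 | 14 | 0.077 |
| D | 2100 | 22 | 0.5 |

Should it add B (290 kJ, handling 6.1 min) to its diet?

Intake rate on the current diet: R = (0.57×2200 + 0.077×2000 + 0.5×2100) / (1 + 0.57×5 + 0.077×14 + 0.5×22) = 2458/15.93 = 154.3 kJ/min.
B: E/h = 290/6.1 = 47.54 kJ/min.
Since 47.54 < R, time spent handling B is better spent searching.

No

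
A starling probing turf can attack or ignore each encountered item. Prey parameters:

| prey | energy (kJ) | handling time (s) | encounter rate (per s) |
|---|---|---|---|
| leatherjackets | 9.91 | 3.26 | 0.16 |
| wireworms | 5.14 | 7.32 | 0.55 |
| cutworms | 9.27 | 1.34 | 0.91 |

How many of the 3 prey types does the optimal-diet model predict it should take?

Profitabilities (E/h, kJ/s): cutworms 6.92, leatherjackets 3.04, wireworms 0.702. Add prey in this order while the next type's profitability exceeds the intake rate on those already taken.
Rate on top 1: 3.801. leatherjackets: 3.04 < 3.801 → exclude; stop.
Optimal diet: cutworms — 1 of 3 types.

1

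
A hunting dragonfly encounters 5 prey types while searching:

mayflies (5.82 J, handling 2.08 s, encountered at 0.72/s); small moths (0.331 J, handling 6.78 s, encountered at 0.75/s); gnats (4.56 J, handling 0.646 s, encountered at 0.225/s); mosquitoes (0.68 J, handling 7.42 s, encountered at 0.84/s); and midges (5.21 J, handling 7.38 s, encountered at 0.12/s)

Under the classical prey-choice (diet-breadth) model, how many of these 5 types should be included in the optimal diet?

Profitabilities (E/h, J/s): gnats 7.06, mayflies 2.8, midges 0.706, mosquitoes 0.0916, small moths 0.0488. Add prey in this order while the next type's profitability exceeds the intake rate on those already taken.
Rate on top 1: 0.8958. mayflies: 2.8 > 0.8958 → include.
Rate on top 2: 1.974. midges: 0.706 < 1.974 → exclude; stop.
Optimal diet: gnats, mayflies — 2 of 5 types.

2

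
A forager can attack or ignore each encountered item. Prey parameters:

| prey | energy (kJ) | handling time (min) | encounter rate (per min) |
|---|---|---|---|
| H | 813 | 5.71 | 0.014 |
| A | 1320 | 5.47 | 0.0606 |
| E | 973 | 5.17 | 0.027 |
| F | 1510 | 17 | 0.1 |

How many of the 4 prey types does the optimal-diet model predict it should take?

Profitabilities (E/h, kJ/min): A 241, E 188, H 142, F 88.8. Add prey in this order while the next type's profitability exceeds the intake rate on those already taken.
Rate on top 1: 60.08. E: 188 > 60.08 → include.
Rate on top 2: 72.24. H: 142 > 72.24 → include.
Rate on top 3: 75.85. F: 88.8 > 75.85 → include.
Optimal diet: A, E, H, F — 4 of 4 types.

4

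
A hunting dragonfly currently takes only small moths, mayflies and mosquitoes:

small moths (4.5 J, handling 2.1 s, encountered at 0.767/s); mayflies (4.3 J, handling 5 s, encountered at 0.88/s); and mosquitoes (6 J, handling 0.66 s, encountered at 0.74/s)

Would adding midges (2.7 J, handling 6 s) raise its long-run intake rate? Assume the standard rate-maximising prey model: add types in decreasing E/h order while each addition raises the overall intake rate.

Intake rate on the current diet: R = (0.767×4.5 + 0.88×4.3 + 0.74×6) / (1 + 0.767×2.1 + 0.88×5 + 0.74×0.66) = 11.68/7.499 = 1.557 J/s.
Profitability of midges: 2.7/6 = 0.45 J/s.
Since 0.45 < R, time spent handling midges is better spent searching.

No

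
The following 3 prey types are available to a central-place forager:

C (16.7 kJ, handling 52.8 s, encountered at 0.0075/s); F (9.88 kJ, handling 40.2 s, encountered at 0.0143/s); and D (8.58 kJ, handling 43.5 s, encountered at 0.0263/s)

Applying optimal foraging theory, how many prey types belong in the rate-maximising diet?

3

E/h in descending order: C 0.316, F 0.246, D 0.197 kJ/s. The optimal diet is the largest prefix of this list for which every included type satisfies E_i/h_i > R on the types above it.
Rate on top 1: 0.08972. F: 0.246 > 0.08972 → include.
Rate on top 2: 0.1352. D: 0.197 > 0.1352 → include.
Optimal diet: C, F, D — 3 of 3 types.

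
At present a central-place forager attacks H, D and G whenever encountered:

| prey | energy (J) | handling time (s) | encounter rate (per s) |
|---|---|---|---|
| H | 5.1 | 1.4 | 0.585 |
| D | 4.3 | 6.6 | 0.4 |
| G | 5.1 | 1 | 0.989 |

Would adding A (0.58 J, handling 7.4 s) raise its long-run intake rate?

On H, D and G alone, R = ΣλE/(1+Σλh) = 9.747/5.448 = 1.789 J/s.
A: E/h = 0.58/7.4 = 0.07838 J/s.
Since 0.07838 < R, time spent handling A is better spent searching.

No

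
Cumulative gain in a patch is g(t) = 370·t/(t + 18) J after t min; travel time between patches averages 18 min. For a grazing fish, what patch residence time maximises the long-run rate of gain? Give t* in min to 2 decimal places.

18.00 min

By the marginal value theorem, leave when the instantaneous gain rate g'(t) equals the habitat-wide average g(t)/(T + t).
g'(t) = 370·18/(t + 18)². Setting 370·18/(t+18)² = 370t/[(t+18)(18+t)] gives 18(18+t) = t(t+18), so t² = 18×18 = 324.
t* = √324 = 18 min.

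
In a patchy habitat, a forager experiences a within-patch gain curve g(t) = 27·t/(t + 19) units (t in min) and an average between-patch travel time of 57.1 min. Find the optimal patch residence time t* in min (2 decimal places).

Maximise g(t)/(T+t): set derivative to zero → g'(t)(T+t) = g(t).
g'(t) = 27·19/(t + 19)². Setting 27·19/(t+19)² = 27t/[(t+19)(57.1+t)] gives 19(57.1+t) = t(t+19), so t² = 19×57.1 = 1085.
t* = √1085 = 32.94 min.

32.94 min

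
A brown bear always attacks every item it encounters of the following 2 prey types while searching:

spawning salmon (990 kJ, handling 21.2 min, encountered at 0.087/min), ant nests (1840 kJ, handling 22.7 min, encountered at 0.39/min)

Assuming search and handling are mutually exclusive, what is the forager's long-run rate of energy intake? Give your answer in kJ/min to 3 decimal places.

68.710 kJ/min

R = (0.087×990 + 0.39×1840) / (1 + 0.087×21.2 + 0.39×22.7) = 803.7/11.7 = 68.71 kJ/min.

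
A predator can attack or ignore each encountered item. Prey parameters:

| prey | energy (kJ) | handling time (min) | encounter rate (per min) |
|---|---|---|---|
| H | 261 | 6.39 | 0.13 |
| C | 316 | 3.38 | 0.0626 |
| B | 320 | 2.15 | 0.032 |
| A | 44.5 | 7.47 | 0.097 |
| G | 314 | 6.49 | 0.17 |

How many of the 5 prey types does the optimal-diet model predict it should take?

4

E/h in descending order: B 149, C 93.5, G 48.4, H 40.8, A 5.96 kJ/min. The optimal diet is the largest prefix of this list for which every included type satisfies E_i/h_i > R on the types above it.
Rate on top 1: 9.581. C: 93.5 > 9.581 → include.
Rate on top 2: 23.45. G: 48.4 > 23.45 → include.
Rate on top 3: 34.99. H: 40.8 > 34.99 → include.
Rate on top 4: 36.5. A: 5.96 < 36.5 → exclude; stop.
Optimal diet: B, C, G, H — 4 of 5 types.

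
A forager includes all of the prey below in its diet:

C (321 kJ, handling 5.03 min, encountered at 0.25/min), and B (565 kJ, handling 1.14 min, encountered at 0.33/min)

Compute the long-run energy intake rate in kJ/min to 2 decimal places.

101.26 kJ/min

R = (0.25×321 + 0.33×565) / (1 + 0.25×5.03 + 0.33×1.14) = 266.7/2.634 = 101.3 kJ/min.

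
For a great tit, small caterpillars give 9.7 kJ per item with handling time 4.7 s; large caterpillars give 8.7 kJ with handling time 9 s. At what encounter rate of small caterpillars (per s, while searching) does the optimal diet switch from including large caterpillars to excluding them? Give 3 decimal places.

0.187 per s

Drop large caterpillars once their profitability E₂/h₂ falls below the rate achievable on small caterpillars alone: E₂/h₂ = λE₁/(1 + λh₁).
Solve for λ: λE₁h₂ = E₂(1 + λh₁) → λ(E₁h₂ − E₂h₁) = E₂ → λ = E₂/(E₁h₂ − E₂h₁).
λ = 8.7/(9.7×9 − 8.7×4.7) = 8.7/46.41 = 0.1875 per s.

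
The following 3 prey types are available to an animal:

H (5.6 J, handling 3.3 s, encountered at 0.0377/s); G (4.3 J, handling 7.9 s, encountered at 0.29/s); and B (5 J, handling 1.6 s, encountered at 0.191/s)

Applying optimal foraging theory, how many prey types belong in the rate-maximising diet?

Profitabilities (E/h, J/s): B 3.12, H 1.7, G 0.544. Add prey in this order while the next type's profitability exceeds the intake rate on those already taken.
Rate on top 1: 0.7315. H: 1.7 > 0.7315 → include.
Rate on top 2: 0.8155. G: 0.544 < 0.8155 → exclude; stop.
Optimal diet: B, H — 2 of 3 types.

2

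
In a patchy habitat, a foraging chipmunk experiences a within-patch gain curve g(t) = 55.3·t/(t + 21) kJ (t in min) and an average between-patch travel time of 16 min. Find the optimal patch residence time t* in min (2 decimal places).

Maximise g(t)/(T+t): set derivative to zero → g'(t)(T+t) = g(t).
g'(t) = 55.3·21/(t + 21)². Setting 55.3·21/(t+21)² = 55.3t/[(t+21)(16+t)] gives 21(16+t) = t(t+21), so t² = 21×16 = 336.
t* = √336 = 18.33 min.

18.33 min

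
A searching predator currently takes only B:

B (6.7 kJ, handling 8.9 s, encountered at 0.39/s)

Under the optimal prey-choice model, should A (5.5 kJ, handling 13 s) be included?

On B alone, R = ΣλE/(1+Σλh) = 2.613/4.471 = 0.5844 kJ/s.
Profitability of A: 5.5/13 = 0.4231 kJ/s.
0.4231 < 0.5844, so adding A would lower the average — exclude it.

No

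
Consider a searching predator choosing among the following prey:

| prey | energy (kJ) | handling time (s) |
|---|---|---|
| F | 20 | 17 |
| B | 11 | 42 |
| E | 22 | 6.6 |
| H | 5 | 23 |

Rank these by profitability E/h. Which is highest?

E

In descending order of E/h:
E: 22/6.6 = 3.33 kJ/s
F: 20/17 = 1.18 kJ/s
B: 11/42 = 0.262 kJ/s
H: 5/23 = 0.217 kJ/s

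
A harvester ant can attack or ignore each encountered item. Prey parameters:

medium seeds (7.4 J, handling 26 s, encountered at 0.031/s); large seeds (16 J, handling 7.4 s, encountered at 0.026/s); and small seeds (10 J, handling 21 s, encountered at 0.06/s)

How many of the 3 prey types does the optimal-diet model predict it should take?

E/h in descending order: large seeds 2.16, small seeds 0.476, medium seeds 0.285 J/s. The optimal diet is the largest prefix of this list for which every included type satisfies E_i/h_i > R on the types above it.
Rate on top 1: 0.3489. small seeds: 0.476 > 0.3489 → include.
Rate on top 2: 0.4143. medium seeds: 0.285 < 0.4143 → exclude; stop.
Optimal diet: large seeds, small seeds — 2 of 3 types.

2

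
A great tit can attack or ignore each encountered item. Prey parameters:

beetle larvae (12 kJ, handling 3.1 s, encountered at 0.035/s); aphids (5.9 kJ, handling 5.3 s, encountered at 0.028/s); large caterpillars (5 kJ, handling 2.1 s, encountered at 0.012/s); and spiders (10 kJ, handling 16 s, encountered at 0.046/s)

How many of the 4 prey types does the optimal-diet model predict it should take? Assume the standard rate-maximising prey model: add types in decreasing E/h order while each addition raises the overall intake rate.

4

E/h in descending order: beetle larvae 3.87, large caterpillars 2.38, aphids 1.11, spiders 0.625 kJ/s. The optimal diet is the largest prefix of this list for which every included type satisfies E_i/h_i > R on the types above it.
Rate on top 1: 0.3789. large caterpillars: 2.38 > 0.3789 → include.
Rate on top 2: 0.4234. aphids: 1.11 > 0.4234 → include.
Rate on top 3: 0.5032. spiders: 0.625 > 0.5032 → include.
Optimal diet: beetle larvae, large caterpillars, aphids, spiders — 4 of 4 types.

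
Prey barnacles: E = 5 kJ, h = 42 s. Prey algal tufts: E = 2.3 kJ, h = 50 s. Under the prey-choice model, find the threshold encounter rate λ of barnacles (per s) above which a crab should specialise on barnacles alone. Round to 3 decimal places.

At the threshold, the rate on barnacles alone equals the profitability of algal tufts: λ·5/(1 + λ·42) = 2.3/50 = 0.046.
Rearranging, λ(5 − 0.046×42) = 0.046, so λ = 0.046/3.068 = 0.01499 per s.

0.015 per s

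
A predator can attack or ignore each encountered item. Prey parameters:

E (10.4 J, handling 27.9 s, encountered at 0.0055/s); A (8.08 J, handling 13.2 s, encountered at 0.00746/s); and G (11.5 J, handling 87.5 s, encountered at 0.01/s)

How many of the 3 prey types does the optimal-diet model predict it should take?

Rank by E/h (J/s): A 0.612, E 0.373, G 0.131. Include each in turn until the next type's E/h falls below the running intake rate.
Rate on top 1: 0.05487. E: 0.373 > 0.05487 → include.
Rate on top 2: 0.09384. G: 0.131 > 0.09384 → include.
Optimal diet: A, E, G — 3 of 3 types.

3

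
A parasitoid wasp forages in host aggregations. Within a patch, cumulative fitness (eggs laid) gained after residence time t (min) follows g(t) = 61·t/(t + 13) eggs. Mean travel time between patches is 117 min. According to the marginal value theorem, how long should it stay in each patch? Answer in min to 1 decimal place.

39.0 min

By the marginal value theorem, leave when the instantaneous gain rate g'(t) equals the habitat-wide average g(t)/(T + t).
g'(t) = 61·13/(t + 13)². Setting 61·13/(t+13)² = 61t/[(t+13)(117+t)] gives 13(117+t) = t(t+13), so t² = 13×117 = 1521.
t* = √1521 = 39 min.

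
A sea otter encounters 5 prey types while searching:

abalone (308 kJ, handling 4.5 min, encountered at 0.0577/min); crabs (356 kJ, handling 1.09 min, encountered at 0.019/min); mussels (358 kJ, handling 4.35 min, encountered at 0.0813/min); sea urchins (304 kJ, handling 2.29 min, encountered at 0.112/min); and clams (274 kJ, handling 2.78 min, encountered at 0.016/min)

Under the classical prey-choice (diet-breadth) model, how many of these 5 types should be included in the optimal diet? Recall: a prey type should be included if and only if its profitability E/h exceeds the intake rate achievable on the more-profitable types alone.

5

E/h in descending order: crabs 327, sea urchins 133, clams 98.6, mussels 82.3, abalone 68.4 kJ/min. The optimal diet is the largest prefix of this list for which every included type satisfies E_i/h_i > R on the types above it.
Rate on top 1: 6.627. sea urchins: 133 > 6.627 → include.
Rate on top 2: 31.95. clams: 98.6 > 31.95 → include.
Rate on top 3: 34.2. mussels: 82.3 > 34.2 → include.
Rate on top 4: 44.35. abalone: 68.4 > 44.35 → include.
Optimal diet: crabs, sea urchins, clams, mussels, abalone — 5 of 5 types.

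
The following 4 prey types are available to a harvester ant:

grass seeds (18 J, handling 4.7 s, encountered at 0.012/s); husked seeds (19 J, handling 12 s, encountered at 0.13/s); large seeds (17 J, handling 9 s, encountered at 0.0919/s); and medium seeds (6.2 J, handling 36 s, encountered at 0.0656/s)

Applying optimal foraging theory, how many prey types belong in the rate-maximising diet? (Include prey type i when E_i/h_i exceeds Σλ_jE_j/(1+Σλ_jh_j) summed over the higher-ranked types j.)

Profitabilities (E/h, J/s): grass seeds 3.83, large seeds 1.89, husked seeds 1.58, medium seeds 0.172. Add prey in this order while the next type's profitability exceeds the intake rate on those already taken.
Rate on top 1: 0.2045. large seeds: 1.89 > 0.2045 → include.
Rate on top 2: 0.9441. husked seeds: 1.58 > 0.9441 → include.
Rate on top 3: 1.234. medium seeds: 0.172 < 1.234 → exclude; stop.
Optimal diet: grass seeds, large seeds, husked seeds — 3 of 4 types.

3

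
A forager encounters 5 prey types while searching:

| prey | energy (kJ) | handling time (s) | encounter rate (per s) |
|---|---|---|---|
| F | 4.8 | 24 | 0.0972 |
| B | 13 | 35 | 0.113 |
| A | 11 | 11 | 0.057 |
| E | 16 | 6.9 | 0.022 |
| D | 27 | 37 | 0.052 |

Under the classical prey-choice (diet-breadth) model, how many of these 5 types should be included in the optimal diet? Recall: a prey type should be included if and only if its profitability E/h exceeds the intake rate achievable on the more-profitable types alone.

3

Rank by E/h (kJ/s): E 2.32, A 1, D 0.73, B 0.371, F 0.2. Include each in turn until the next type's E/h falls below the running intake rate.
Rate on top 1: 0.3056. A: 1 > 0.3056 → include.
Rate on top 2: 0.5504. D: 0.73 > 0.5504 → include.
Rate on top 3: 0.6436. B: 0.371 < 0.6436 → exclude; stop.
Optimal diet: E, A, D — 3 of 5 types.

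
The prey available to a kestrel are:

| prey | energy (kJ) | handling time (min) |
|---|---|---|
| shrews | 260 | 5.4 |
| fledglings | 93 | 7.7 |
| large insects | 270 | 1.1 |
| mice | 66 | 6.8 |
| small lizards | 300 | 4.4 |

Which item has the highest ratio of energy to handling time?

Profitability E/h (kJ/min): shrews = 260/5.4 = 48.1, fledglings = 93/7.7 = 12.1, large insects = 270/1.1 = 245, mice = 66/6.8 = 9.71, small lizards = 300/4.4 = 68.2.
Ranked: large insects > small lizards > shrews > fledglings > mice.

large insects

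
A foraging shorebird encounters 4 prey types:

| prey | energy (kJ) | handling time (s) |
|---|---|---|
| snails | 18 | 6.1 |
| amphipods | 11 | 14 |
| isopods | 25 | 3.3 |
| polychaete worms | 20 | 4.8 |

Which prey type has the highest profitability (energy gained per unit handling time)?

isopods

In descending order of E/h:
isopods: 25/3.3 = 7.58 kJ/s
polychaete worms: 20/4.8 = 4.17 kJ/s
snails: 18/6.1 = 2.95 kJ/s
amphipods: 11/14 = 0.786 kJ/s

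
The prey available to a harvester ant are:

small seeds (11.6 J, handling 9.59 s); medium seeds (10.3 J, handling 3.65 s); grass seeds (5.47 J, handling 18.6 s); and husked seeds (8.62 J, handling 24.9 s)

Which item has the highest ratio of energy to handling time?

Profitability E/h (J/s): small seeds = 11.6/9.59 = 1.21, medium seeds = 10.3/3.65 = 2.82, grass seeds = 5.47/18.6 = 0.294, husked seeds = 8.62/24.9 = 0.346.
Ranked: medium seeds > small seeds > husked seeds > grass seeds.

medium seeds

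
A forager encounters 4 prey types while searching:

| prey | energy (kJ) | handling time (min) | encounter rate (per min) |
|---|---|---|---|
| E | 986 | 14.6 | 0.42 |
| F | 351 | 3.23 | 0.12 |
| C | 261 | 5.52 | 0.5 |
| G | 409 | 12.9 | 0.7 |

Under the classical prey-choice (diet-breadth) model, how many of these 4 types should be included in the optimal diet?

2

Profitabilities (E/h, kJ/min): F 109, E 67.5, C 47.3, G 31.7. Add prey in this order while the next type's profitability exceeds the intake rate on those already taken.
Rate on top 1: 30.35. E: 67.5 > 30.35 → include.
Rate on top 2: 60.67. C: 47.3 < 60.67 → exclude; stop.
Optimal diet: F, E — 2 of 4 types.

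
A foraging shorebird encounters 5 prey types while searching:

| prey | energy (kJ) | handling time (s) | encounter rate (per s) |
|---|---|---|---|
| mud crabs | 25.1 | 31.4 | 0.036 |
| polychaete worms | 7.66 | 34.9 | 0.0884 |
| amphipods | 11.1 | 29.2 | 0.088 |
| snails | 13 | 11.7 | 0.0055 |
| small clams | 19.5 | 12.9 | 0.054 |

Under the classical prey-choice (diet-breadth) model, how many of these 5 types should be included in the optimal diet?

Profitabilities (E/h, kJ/s): small clams 1.51, snails 1.11, mud crabs 0.799, amphipods 0.38, polychaete worms 0.219. Add prey in this order while the next type's profitability exceeds the intake rate on those already taken.
Rate on top 1: 0.6207. snails: 1.11 > 0.6207 → include.
Rate on top 2: 0.6386. mud crabs: 0.799 > 0.6386 → include.
Rate on top 3: 0.7014. amphipods: 0.38 < 0.7014 → exclude; stop.
Optimal diet: small clams, snails, mud crabs — 3 of 5 types.

3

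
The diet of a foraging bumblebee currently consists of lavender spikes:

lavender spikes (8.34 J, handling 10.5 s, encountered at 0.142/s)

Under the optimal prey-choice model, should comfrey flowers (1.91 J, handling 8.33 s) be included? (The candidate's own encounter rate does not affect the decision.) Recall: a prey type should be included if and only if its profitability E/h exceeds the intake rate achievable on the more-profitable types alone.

Intake rate on the current diet: R = (0.142×8.34) / (1 + 0.142×10.5) = 1.184/2.491 = 0.4754 J/s.
Profitability of comfrey flowers: 1.91/8.33 = 0.2293 J/s.
0.2293 < 0.4754, so adding comfrey flowers would lower the average — exclude it.

No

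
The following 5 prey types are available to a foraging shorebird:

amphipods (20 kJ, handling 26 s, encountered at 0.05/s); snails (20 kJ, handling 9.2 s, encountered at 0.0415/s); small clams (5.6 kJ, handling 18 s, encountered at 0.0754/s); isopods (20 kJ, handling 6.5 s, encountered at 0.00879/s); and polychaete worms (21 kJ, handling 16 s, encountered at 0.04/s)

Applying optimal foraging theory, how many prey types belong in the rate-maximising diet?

Rank by E/h (kJ/s): isopods 3.08, snails 2.17, polychaete worms 1.31, amphipods 0.769, small clams 0.311. Include each in turn until the next type's E/h falls below the running intake rate.
Rate on top 1: 0.1663. snails: 2.17 > 0.1663 → include.
Rate on top 2: 0.699. polychaete worms: 1.31 > 0.699 → include.
Rate on top 3: 0.8879. amphipods: 0.769 < 0.8879 → exclude; stop.
Optimal diet: isopods, snails, polychaete worms — 3 of 5 types.

3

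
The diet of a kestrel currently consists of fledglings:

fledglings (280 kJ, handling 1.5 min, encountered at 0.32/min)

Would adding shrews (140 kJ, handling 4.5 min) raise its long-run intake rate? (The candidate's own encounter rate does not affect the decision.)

No

Intake rate on the current diet: R = (0.32×280) / (1 + 0.32×1.5) = 89.6/1.48 = 60.54 kJ/min.
shrews: E/h = 140/4.5 = 31.11 kJ/min.
31.11 < 60.54, so adding shrews would lower the average — exclude it.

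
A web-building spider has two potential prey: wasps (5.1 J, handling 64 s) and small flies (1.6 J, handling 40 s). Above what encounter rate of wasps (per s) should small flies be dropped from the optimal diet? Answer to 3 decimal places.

The zero-one rule: include small flies iff E₂/h₂ > λE₁/(1+λh₁). Equality gives the switch point.
λE₁h₂ = E₂ + λE₂h₁ ⇒ λ = E₂/(E₁h₂ − E₂h₁) = 1.6/(204 − 102.4) = 0.01575 per s.

0.016 per s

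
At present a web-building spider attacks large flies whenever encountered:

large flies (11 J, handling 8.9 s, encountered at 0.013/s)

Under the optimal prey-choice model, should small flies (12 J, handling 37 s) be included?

On large flies alone, R = ΣλE/(1+Σλh) = 0.143/1.116 = 0.1282 J/s.
Profitability of small flies: 12/37 = 0.3243 J/s.
Since 0.3243 > R, including small flies increases the long-run rate.

Yes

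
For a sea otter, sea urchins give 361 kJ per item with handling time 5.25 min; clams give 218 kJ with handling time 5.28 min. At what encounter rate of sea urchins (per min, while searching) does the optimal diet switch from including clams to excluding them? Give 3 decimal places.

0.286 per min

At the threshold, the rate on sea urchins alone equals the profitability of clams: λ·361/(1 + λ·5.25) = 218/5.28 = 41.29.
Rearranging, λ(361 − 41.29×5.25) = 41.29, so λ = 41.29/144.2 = 0.2862 per min.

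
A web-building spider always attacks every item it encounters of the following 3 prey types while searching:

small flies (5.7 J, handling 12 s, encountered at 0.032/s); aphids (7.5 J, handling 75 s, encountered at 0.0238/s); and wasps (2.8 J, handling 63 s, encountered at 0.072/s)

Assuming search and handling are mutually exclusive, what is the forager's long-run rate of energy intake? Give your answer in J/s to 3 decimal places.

Energy encountered per unit search time: 0.032×5.7 + 0.0238×7.5 + 0.072×2.8 = 0.5625 J/s.
Handling time per unit search time: 0.032×12 + 0.0238×75 + 0.072×63 = 6.705.
Rate = 0.5625/(1 + 6.705) = 0.073 J/s.

0.073 J/s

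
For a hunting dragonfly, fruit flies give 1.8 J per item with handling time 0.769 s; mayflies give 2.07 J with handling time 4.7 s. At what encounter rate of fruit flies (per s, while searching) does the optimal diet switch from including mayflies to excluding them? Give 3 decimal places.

At the threshold, the rate on fruit flies alone equals the profitability of mayflies: λ·1.8/(1 + λ·0.769) = 2.07/4.7 = 0.4404.
Rearranging, λ(1.8 − 0.4404×0.769) = 0.4404, so λ = 0.4404/1.461 = 0.3014 per s.

0.301 per s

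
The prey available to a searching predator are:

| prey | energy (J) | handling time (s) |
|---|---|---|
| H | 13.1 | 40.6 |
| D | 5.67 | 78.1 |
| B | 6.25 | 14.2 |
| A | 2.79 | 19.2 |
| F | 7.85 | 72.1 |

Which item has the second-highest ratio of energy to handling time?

H

In descending order of E/h:
B: 6.25/14.2 = 0.44 J/s
H: 13.1/40.6 = 0.323 J/s
A: 2.79/19.2 = 0.145 J/s
F: 7.85/72.1 = 0.109 J/s
D: 5.67/78.1 = 0.0726 J/s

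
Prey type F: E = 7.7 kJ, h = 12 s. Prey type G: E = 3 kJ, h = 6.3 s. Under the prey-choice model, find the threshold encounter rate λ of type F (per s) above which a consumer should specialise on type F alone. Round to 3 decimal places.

0.240 per s

Drop type G once their profitability E₂/h₂ falls below the rate achievable on type F alone: E₂/h₂ = λE₁/(1 + λh₁).
Solve for λ: λE₁h₂ = E₂(1 + λh₁) → λ(E₁h₂ − E₂h₁) = E₂ → λ = E₂/(E₁h₂ − E₂h₁).
λ = 3/(7.7×6.3 − 3×12) = 3/12.51 = 0.2398 per s.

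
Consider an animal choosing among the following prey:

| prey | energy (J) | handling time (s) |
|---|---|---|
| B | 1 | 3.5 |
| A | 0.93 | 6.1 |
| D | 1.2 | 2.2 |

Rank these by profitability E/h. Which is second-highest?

B

In descending order of E/h:
D: 1.2/2.2 = 0.545 J/s
B: 1/3.5 = 0.286 J/s
A: 0.93/6.1 = 0.152 J/s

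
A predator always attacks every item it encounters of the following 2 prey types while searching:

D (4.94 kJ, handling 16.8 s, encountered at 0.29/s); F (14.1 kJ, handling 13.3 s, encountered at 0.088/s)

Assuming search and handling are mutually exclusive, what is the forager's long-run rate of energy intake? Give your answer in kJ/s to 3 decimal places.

0.380 kJ/s

Energy encountered per unit search time: 0.29×4.94 + 0.088×14.1 = 2.673 kJ/s.
Handling time per unit search time: 0.29×16.8 + 0.088×13.3 = 6.042.
Rate = 2.673/(1 + 6.042) = 0.3796 kJ/s.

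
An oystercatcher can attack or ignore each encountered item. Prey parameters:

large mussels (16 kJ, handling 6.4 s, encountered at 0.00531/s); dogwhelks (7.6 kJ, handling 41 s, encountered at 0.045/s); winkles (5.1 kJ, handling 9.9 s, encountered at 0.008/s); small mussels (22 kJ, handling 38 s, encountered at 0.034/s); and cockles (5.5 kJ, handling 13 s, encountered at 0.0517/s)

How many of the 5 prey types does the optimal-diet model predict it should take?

E/h in descending order: large mussels 2.5, small mussels 0.579, winkles 0.515, cockles 0.423, dogwhelks 0.185 kJ/s. The optimal diet is the largest prefix of this list for which every included type satisfies E_i/h_i > R on the types above it.
Rate on top 1: 0.08217. small mussels: 0.579 > 0.08217 → include.
Rate on top 2: 0.3581. winkles: 0.515 > 0.3581 → include.
Rate on top 3: 0.3633. cockles: 0.423 > 0.3633 → include.
Rate on top 4: 0.3763. dogwhelks: 0.185 < 0.3763 → exclude; stop.
Optimal diet: large mussels, small mussels, winkles, cockles — 4 of 5 types.

4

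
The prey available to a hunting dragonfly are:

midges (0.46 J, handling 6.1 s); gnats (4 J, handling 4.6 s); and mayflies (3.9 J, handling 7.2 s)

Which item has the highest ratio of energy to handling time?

gnats

Profitability E/h (J/s): midges = 0.46/6.1 = 0.0754, gnats = 4/4.6 = 0.87, mayflies = 3.9/7.2 = 0.542.
Ranked: gnats > mayflies > midges.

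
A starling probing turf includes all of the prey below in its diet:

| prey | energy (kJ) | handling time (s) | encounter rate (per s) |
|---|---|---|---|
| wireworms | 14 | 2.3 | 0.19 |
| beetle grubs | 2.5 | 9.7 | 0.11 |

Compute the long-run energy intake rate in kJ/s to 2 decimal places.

Energy encountered per unit search time: 0.19×14 + 0.11×2.5 = 2.935 kJ/s.
Handling time per unit search time: 0.19×2.3 + 0.11×9.7 = 1.504.
Rate = 2.935/(1 + 1.504) = 1.172 kJ/s.

1.17 kJ/s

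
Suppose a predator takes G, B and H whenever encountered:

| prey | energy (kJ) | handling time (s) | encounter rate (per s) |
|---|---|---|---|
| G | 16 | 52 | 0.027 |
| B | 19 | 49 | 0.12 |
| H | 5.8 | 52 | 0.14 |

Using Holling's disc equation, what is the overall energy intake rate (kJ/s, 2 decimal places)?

0.23 kJ/s

Energy encountered per unit search time: 0.027×16 + 0.12×19 + 0.14×5.8 = 3.524 kJ/s.
Handling time per unit search time: 0.027×52 + 0.12×49 + 0.14×52 = 14.56.
Rate = 3.524/(1 + 14.56) = 0.2264 kJ/s.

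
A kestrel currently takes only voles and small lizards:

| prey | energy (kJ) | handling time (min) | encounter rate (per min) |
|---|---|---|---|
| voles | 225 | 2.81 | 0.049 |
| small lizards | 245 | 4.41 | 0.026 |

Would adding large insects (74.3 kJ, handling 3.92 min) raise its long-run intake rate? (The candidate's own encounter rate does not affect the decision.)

Yes

Intake rate on the current diet: R = (0.049×225 + 0.026×245) / (1 + 0.049×2.81 + 0.026×4.41) = 17.39/1.252 = 13.89 kJ/min.
Profitability of large insects: 74.3/3.92 = 18.95 kJ/min.
Since 18.95 > R, including large insects increases the long-run rate.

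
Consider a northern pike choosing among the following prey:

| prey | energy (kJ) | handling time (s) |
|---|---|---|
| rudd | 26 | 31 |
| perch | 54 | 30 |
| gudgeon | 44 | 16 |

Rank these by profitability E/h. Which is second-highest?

perch

In descending order of E/h:
gudgeon: 44/16 = 2.75 kJ/s
perch: 54/30 = 1.8 kJ/s
rudd: 26/31 = 0.839 kJ/s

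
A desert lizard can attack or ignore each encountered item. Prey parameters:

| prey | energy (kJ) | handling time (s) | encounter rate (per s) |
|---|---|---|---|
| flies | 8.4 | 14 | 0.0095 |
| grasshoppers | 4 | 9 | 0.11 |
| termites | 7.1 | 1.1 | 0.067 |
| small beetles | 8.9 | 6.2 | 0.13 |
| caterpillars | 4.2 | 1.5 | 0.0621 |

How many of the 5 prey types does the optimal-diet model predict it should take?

3

E/h in descending order: termites 6.45, caterpillars 2.8, small beetles 1.44, flies 0.6, grasshoppers 0.444 kJ/s. The optimal diet is the largest prefix of this list for which every included type satisfies E_i/h_i > R on the types above it.
Rate on top 1: 0.443. caterpillars: 2.8 > 0.443 → include.
Rate on top 2: 0.6312. small beetles: 1.44 > 0.6312 → include.
Rate on top 3: 0.9598. flies: 0.6 < 0.9598 → exclude; stop.
Optimal diet: termites, caterpillars, small beetles — 3 of 5 types.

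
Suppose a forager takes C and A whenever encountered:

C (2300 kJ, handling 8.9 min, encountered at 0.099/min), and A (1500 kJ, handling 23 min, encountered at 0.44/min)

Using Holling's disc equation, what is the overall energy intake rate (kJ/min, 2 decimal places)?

Energy encountered per unit search time: 0.099×2300 + 0.44×1500 = 887.7 kJ/min.
Handling time per unit search time: 0.099×8.9 + 0.44×23 = 11.
Rate = 887.7/(1 + 11) = 73.97 kJ/min.

73.97 kJ/min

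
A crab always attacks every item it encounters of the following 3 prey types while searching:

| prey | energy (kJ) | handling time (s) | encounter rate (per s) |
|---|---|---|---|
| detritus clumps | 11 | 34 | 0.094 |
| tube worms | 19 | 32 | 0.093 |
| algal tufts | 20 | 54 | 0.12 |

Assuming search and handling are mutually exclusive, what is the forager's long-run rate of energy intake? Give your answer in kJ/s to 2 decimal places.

R = Σλ_iE_i / (1 + Σλ_ih_i)
Numerator: 0.094×11 + 0.093×19 + 0.12×20 = 5.201
Denominator: 1 + 0.094×34 + 0.093×32 + 0.12×54 = 13.65
R = 5.201/13.65 = 0.381 kJ/s

0.38 kJ/s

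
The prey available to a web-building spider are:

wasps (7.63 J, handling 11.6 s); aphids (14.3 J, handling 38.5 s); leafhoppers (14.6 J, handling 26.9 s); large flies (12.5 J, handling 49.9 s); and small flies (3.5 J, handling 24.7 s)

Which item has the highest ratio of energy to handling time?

Profitability E/h (J/s): wasps = 7.63/11.6 = 0.658, aphids = 14.3/38.5 = 0.371, leafhoppers = 14.6/26.9 = 0.543, large flies = 12.5/49.9 = 0.251, small flies = 3.5/24.7 = 0.142.
Ranked: wasps > leafhoppers > aphids > large flies > small flies.

wasps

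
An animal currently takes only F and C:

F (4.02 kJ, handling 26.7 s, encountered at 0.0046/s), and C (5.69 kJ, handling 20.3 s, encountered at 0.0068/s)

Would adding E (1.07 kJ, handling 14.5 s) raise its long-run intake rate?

Yes

On F and C alone, R = ΣλE/(1+Σλh) = 0.05718/1.261 = 0.04535 kJ/s.
Profitability of E: 1.07/14.5 = 0.07379 kJ/s.
0.07379 > 0.04535, so adding E raises the average — include it.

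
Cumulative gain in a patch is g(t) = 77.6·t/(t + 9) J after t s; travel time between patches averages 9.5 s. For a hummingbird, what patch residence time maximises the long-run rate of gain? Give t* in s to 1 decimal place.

Optimal t* satisfies g'(t*) = g(t*)/(T + t*).
g'(t) = 77.6·9/(t + 9)². Setting 77.6·9/(t+9)² = 77.6t/[(t+9)(9.5+t)] gives 9(9.5+t) = t(t+9), so t² = 9×9.5 = 85.5.
t* = √85.5 = 9.247 s.

9.2 s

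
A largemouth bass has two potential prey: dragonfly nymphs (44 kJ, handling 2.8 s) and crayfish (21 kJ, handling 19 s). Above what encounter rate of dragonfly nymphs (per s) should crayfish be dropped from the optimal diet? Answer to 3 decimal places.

At the threshold, the rate on dragonfly nymphs alone equals the profitability of crayfish: λ·44/(1 + λ·2.8) = 21/19 = 1.105.
Rearranging, λ(44 − 1.105×2.8) = 1.105, so λ = 1.105/40.91 = 0.02702 per s.

0.027 per s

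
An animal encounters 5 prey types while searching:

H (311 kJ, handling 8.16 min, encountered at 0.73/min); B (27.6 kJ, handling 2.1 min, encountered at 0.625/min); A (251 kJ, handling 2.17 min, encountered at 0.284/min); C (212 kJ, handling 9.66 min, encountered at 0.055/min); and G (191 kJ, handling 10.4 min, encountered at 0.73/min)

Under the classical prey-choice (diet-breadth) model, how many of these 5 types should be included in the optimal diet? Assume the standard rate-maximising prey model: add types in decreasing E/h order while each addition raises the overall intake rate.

Rank by E/h (kJ/min): A 116, H 38.1, C 21.9, G 18.4, B 13.1. Include each in turn until the next type's E/h falls below the running intake rate.
Rate on top 1: 44.1. H: 38.1 < 44.1 → exclude; stop.
Optimal diet: A — 1 of 5 types.

1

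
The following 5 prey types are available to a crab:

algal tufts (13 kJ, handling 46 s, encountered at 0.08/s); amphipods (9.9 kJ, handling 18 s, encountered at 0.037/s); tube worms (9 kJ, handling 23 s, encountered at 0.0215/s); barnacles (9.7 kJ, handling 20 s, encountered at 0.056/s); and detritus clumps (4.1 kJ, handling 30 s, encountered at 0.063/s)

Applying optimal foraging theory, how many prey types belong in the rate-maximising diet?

Rank by E/h (kJ/s): amphipods 0.55, barnacles 0.485, tube worms 0.391, algal tufts 0.283, detritus clumps 0.137. Include each in turn until the next type's E/h falls below the running intake rate.
Rate on top 1: 0.2199. barnacles: 0.485 > 0.2199 → include.
Rate on top 2: 0.3265. tube worms: 0.391 > 0.3265 → include.
Rate on top 3: 0.3362. algal tufts: 0.283 < 0.3362 → exclude; stop.
Optimal diet: amphipods, barnacles, tube worms — 3 of 5 types.

3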